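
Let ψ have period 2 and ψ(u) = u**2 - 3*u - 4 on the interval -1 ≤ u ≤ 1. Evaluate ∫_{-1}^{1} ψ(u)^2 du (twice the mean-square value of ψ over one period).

∫_{-1}^{1} ψ(u)^2 du = 496/15.

496/15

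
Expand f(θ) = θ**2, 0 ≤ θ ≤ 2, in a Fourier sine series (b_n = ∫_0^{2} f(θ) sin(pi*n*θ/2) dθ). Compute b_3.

b_3 = ∫_0^{2} (θ**2) sin(3*pi*θ/2) dθ.
Integrating by parts twice (tabular method), an antiderivative of (θ**2) sin(3*pi*θ/2) is -2*θ**2*cos(3*pi*θ/2)/(3*pi) + 8*θ*sin(3*pi*θ/2)/(9*pi**2) + 16*cos(3*pi*θ/2)/(27*pi**3); evaluating from 0 to 2: ∫_{0}^{2} (θ**2) sin(3*pi*θ/2) dθ = (8*(-2 + 9*pi**2)/(27*pi**3)) - (16/(27*pi**3)) = 8*(-4 + 9*pi**2)/(27*pi**3).
Hence b_3 = 8*(-4 + 9*pi**2)/(27*pi**3).

8*(-4 + 9*pi**2)/(27*pi**3)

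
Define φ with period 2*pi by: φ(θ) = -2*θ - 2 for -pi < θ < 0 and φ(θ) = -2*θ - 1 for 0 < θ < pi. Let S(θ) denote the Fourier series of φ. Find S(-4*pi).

θ = -4*pi differs from θ = 0 by -2 full period(s), and the series is 2*pi-periodic.
At θ = 0 the one-sided limits are φ(0^-) = -2 and φ(0^+) = -1.
By Dirichlet's theorem the series converges to their average, [(-2) + (-1)]/2 = -3/2.

-3/2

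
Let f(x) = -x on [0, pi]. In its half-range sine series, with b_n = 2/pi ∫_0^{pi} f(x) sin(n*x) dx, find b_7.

-2/7

b_7 = 2/pi ∫_0^{pi} (-x) sin(7*x) dx.
Integrating by parts (boundary term plus one more integral), an antiderivative of (-x) sin(7*x) is x*cos(7*x)/7 - sin(7*x)/49; evaluating from 0 to pi: ∫_{0}^{pi} (-x) sin(7*x) dx = (-pi/7) - (0) = -pi/7.
Hence b_7 = (2/pi)·(-pi/7) = -2/7.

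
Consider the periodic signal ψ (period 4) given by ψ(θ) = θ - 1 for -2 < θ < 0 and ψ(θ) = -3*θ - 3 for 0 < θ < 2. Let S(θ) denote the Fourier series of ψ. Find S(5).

θ = 5 differs from θ = 1 by 1 full period(s), and the series is 4-periodic.
ψ is continuous at θ = 1 with value -6, so the series converges to -6 there.

-6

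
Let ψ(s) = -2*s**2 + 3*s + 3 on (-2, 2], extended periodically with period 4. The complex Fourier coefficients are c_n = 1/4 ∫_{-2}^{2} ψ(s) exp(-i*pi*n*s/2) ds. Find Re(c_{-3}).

Since ψ is real-valued, Re(c_{-3}) = 1/4 ∫_{-2}^{2} ψ(s) cos(-3*pi*s/2) ds = a_{3}/2.
Integrating by parts twice (tabular method), an antiderivative of (-2*s**2 + 3*s + 3) cos(-3*pi*s/2) is -4*s**2*sin(3*pi*s/2)/(3*pi) + 2*s*sin(3*pi*s/2)/pi - 16*s*cos(3*pi*s/2)/(9*pi**2) + 32*sin(3*pi*s/2)/(27*pi**3) + 2*sin(3*pi*s/2)/pi + 4*cos(3*pi*s/2)/(3*pi**2); evaluating from -2 to 2: ∫_{-2}^{2} (-2*s**2 + 3*s + 3) cos(-3*pi*s/2) ds = (20/(9*pi**2)) - (-44/(9*pi**2)) = 64/(9*pi**2).
Hence Re(c_{-3}) = (1/4)·(64/(9*pi**2)) = 16/(9*pi**2).

16/(9*pi**2)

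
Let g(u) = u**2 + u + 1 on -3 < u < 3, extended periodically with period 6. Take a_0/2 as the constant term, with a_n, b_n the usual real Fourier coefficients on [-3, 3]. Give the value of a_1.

-36/pi**2

a_1 = 1/3 ∫_{-3}^{3} g(u) cos(pi*u/3) du.
Integrating by parts twice (tabular method), an antiderivative of (u**2 + u + 1) cos(pi*u/3) is 3*u**2*sin(pi*u/3)/pi + 3*u*sin(pi*u/3)/pi + 18*u*cos(pi*u/3)/pi**2 - 54*sin(pi*u/3)/pi**3 + 3*sin(pi*u/3)/pi + 9*cos(pi*u/3)/pi**2; evaluating from -3 to 3: ∫_{-3}^{3} (u**2 + u + 1) cos(pi*u/3) du = (-63/pi**2) - (45/pi**2) = -108/pi**2.
Hence a_1 = (1/3)·(-108/pi**2) = -36/pi**2.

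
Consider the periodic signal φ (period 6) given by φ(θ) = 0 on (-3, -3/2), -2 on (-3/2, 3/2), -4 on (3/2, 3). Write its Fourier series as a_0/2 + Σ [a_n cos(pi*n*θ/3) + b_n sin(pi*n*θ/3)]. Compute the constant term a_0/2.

-2

a_0 = 1/3 ∫_{-3}^{3} φ(θ) dθ = 1/3 · (-12) = -4.
So the constant term a_0/2 = -2.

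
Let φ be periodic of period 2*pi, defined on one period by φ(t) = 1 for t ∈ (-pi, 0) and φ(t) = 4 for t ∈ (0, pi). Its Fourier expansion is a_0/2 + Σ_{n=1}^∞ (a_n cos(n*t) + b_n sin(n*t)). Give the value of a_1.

a_1 = 1/pi ∫_{-pi}^{pi} φ(t) cos(t) dt.
Split the integral at the breakpoints.
Directly, an antiderivative of (1) cos(t) is sin(t); evaluating from -pi to 0: ∫_{-pi}^{0} (1) cos(t) dt = (0) - (0) = 0.
Directly, an antiderivative of (4) cos(t) is 4*sin(t); evaluating from 0 to pi: ∫_{0}^{pi} (4) cos(t) dt = (0) - (0) = 0.
Summing the pieces and multiplying by (1/pi) gives a_1 = 0.

0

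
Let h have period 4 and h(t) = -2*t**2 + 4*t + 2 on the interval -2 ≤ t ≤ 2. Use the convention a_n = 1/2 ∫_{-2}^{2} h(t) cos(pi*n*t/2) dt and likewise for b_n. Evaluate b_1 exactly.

16/pi

b_1 = 1/2 ∫_{-2}^{2} h(t) sin(pi*t/2) dt.
Integrating by parts twice (tabular method), an antiderivative of (-2*t**2 + 4*t + 2) sin(pi*t/2) is 4*t**2*cos(pi*t/2)/pi - 16*t*sin(pi*t/2)/pi**2 - 8*t*cos(pi*t/2)/pi + 16*sin(pi*t/2)/pi**2 - 4*cos(pi*t/2)/pi - 32*cos(pi*t/2)/pi**3; evaluating from -2 to 2: ∫_{-2}^{2} (-2*t**2 + 4*t + 2) sin(pi*t/2) dt = (32/pi**3 + 4/pi) - (-28/pi + 32/pi**3) = 32/pi.
Hence b_1 = (1/2)·(32/pi) = 16/pi.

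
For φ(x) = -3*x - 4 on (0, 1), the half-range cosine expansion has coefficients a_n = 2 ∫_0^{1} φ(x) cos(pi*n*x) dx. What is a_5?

12/(25*pi**2)

a_5 = 2 ∫_0^{1} (-3*x - 4) cos(5*pi*x) dx.
Integrating by parts (boundary term plus one more integral), an antiderivative of (-3*x - 4) cos(5*pi*x) is -3*x*sin(5*pi*x)/(5*pi) - 4*sin(5*pi*x)/(5*pi) - 3*cos(5*pi*x)/(25*pi**2); evaluating from 0 to 1: ∫_{0}^{1} (-3*x - 4) cos(5*pi*x) dx = (3/(25*pi**2)) - (-3/(25*pi**2)) = 6/(25*pi**2).
Hence a_5 = 2·(6/(25*pi**2)) = 12/(25*pi**2).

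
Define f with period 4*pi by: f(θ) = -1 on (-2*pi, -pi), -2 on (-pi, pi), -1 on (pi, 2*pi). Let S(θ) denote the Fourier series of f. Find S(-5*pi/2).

-1

θ = -5*pi/2 differs from θ = 3*pi/2 by -1 full period(s), and the series is 4*pi-periodic.
f is continuous at θ = 3*pi/2 with value -1, so the series converges to -1 there.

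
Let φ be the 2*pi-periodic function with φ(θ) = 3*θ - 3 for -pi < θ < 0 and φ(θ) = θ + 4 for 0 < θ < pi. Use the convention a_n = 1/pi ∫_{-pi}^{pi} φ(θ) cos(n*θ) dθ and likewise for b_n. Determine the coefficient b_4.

b_4 = 1/pi ∫_{-pi}^{pi} φ(θ) sin(4*θ) dθ.
Split the integral at the breakpoints.
Integrating by parts (boundary term plus one more integral), an antiderivative of (3*θ - 3) sin(4*θ) is -3*θ*cos(4*θ)/4 + 3*sin(4*θ)/16 + 3*cos(4*θ)/4; evaluating from -pi to 0: ∫_{-pi}^{0} (3*θ - 3) sin(4*θ) dθ = (3/4) - (3/4 + 3*pi/4) = -3*pi/4.
Integrating by parts (boundary term plus one more integral), an antiderivative of (θ + 4) sin(4*θ) is -θ*cos(4*θ)/4 + sin(4*θ)/16 - cos(4*θ); evaluating from 0 to pi: ∫_{0}^{pi} (θ + 4) sin(4*θ) dθ = (-1 - pi/4) - (-1) = -pi/4.
Summing the pieces and multiplying by (1/pi) gives b_4 = -1.

-1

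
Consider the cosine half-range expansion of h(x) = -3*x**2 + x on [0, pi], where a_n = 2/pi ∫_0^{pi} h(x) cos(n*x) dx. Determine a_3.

4*(-1 + 3*pi)/(9*pi)

a_3 = 2/pi ∫_0^{pi} (-3*x**2 + x) cos(3*x) dx.
Integrating by parts twice (tabular method), an antiderivative of (-3*x**2 + x) cos(3*x) is -x**2*sin(3*x) + x*sin(3*x)/3 - 2*x*cos(3*x)/3 + 2*sin(3*x)/9 + cos(3*x)/9; evaluating from 0 to pi: ∫_{0}^{pi} (-3*x**2 + x) cos(3*x) dx = (-1/9 + 2*pi/3) - (1/9) = -2/9 + 2*pi/3.
Hence a_3 = (2/pi)·(-2/9 + 2*pi/3) = 4*(-1 + 3*pi)/(9*pi).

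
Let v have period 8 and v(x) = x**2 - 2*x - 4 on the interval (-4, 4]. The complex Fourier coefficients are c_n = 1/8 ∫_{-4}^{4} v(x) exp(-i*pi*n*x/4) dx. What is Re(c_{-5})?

-32/(25*pi**2)

Since v is real-valued, Re(c_{-5}) = 1/8 ∫_{-4}^{4} v(x) cos(-5*pi*x/4) dx = a_{5}/2.
Integrating by parts twice (tabular method), an antiderivative of (x**2 - 2*x - 4) cos(-5*pi*x/4) is 4*x**2*sin(5*pi*x/4)/(5*pi) - 8*x*sin(5*pi*x/4)/(5*pi) + 32*x*cos(5*pi*x/4)/(25*pi**2) - 16*sin(5*pi*x/4)/(5*pi) - 128*sin(5*pi*x/4)/(125*pi**3) - 32*cos(5*pi*x/4)/(25*pi**2); evaluating from -4 to 4: ∫_{-4}^{4} (x**2 - 2*x - 4) cos(-5*pi*x/4) dx = (-96/(25*pi**2)) - (32/(5*pi**2)) = -256/(25*pi**2).
Hence Re(c_{-5}) = (1/8)·(-256/(25*pi**2)) = -32/(25*pi**2).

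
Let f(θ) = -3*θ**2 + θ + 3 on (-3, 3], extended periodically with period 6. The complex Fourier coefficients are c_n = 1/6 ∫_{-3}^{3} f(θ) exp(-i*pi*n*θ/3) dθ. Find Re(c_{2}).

-27/(2*pi**2)

Since f is real-valued, Re(c_{2}) = 1/6 ∫_{-3}^{3} f(θ) cos(2*pi*θ/3) dθ = a_{2}/2.
Integrating by parts twice (tabular method), an antiderivative of (-3*θ**2 + θ + 3) cos(2*pi*θ/3) is -9*θ**2*sin(2*pi*θ/3)/(2*pi) + 3*θ*sin(2*pi*θ/3)/(2*pi) - 27*θ*cos(2*pi*θ/3)/(2*pi**2) + 81*sin(2*pi*θ/3)/(4*pi**3) + 9*sin(2*pi*θ/3)/(2*pi) + 9*cos(2*pi*θ/3)/(4*pi**2); evaluating from -3 to 3: ∫_{-3}^{3} (-3*θ**2 + θ + 3) cos(2*pi*θ/3) dθ = (-153/(4*pi**2)) - (171/(4*pi**2)) = -81/pi**2.
Hence Re(c_{2}) = (1/6)·(-81/pi**2) = -27/(2*pi**2).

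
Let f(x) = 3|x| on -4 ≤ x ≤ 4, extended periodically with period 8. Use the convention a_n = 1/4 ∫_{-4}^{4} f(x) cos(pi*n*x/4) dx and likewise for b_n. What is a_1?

-48/pi**2

a_1 = 1/4 ∫_{-4}^{4} f(x) cos(pi*x/4) dx.
f is even and cos(pi*x/4) is even, so the integrand is even and a_1 = 1/2 ∫_0^{4} f(x) cos(pi*x/4) dx.
Integrating by parts (boundary term plus one more integral), an antiderivative of (3*x) cos(pi*x/4) is 12*x*sin(pi*x/4)/pi + 48*cos(pi*x/4)/pi**2; evaluating from 0 to 4: ∫_{0}^{4} (3*x) cos(pi*x/4) dx = (-48/pi**2) - (48/pi**2) = -96/pi**2.
Hence a_1 = (1/2)·(-96/pi**2) = -48/pi**2.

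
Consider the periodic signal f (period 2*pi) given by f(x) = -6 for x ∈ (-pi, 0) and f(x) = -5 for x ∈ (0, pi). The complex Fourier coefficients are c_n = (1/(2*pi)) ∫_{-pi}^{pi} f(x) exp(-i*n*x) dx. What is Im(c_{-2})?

Since f is real-valued, Im(c_{-2}) = -(1/(2*pi)) ∫_{-pi}^{pi} f(x) sin(-2*x) dx = b_{2}/2.
Split the integral at the breakpoints.
Directly, an antiderivative of (-6) sin(-2*x) is -3*cos(2*x); evaluating from -pi to 0: ∫_{-pi}^{0} (-6) sin(-2*x) dx = (-3) - (-3) = 0.
Directly, an antiderivative of (-5) sin(-2*x) is -5*cos(2*x)/2; evaluating from 0 to pi: ∫_{0}^{pi} (-5) sin(-2*x) dx = (-5/2) - (-5/2) = 0.
So ∫_{-pi}^{pi} f(x) sin(-2*x) dx = 0.
Hence Im(c_{-2}) = (-1/(2*pi))·(0) = 0.

0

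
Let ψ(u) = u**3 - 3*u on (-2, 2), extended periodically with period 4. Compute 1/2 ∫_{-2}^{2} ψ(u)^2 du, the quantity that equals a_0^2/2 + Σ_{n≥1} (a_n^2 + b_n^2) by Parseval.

136/35

1/2 ∫_{-2}^{2} ψ(u)^2 du = 1/2 · (272/35) = 136/35.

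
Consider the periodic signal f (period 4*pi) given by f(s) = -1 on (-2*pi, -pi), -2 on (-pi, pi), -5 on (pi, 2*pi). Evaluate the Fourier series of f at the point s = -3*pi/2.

f is continuous at s = -3*pi/2 with value -1, so the series converges to -1 there.

-1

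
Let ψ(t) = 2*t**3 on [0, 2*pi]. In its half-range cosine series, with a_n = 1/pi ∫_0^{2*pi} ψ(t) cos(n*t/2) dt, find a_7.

a_7 = 1/pi ∫_0^{2*pi} (2*t**3) cos(7*t/2) dt.
Integrating by parts three times (tabular method), an antiderivative of (2*t**3) cos(7*t/2) is 4*t**3*sin(7*t/2)/7 + 24*t**2*cos(7*t/2)/49 - 96*t*sin(7*t/2)/343 - 192*cos(7*t/2)/2401; evaluating from 0 to 2*pi: ∫_{0}^{2*pi} (2*t**3) cos(7*t/2) dt = (192/2401 - 96*pi**2/49) - (-192/2401) = 384/2401 - 96*pi**2/49.
Hence a_7 = (1/pi)·(384/2401 - 96*pi**2/49) = 96*(4 - 49*pi**2)/(2401*pi).

96*(4 - 49*pi**2)/(2401*pi)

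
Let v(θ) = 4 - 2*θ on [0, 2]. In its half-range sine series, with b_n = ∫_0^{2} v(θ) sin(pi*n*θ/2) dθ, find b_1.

b_1 = ∫_0^{2} (4 - 2*θ) sin(pi*θ/2) dθ.
Integrating by parts (boundary term plus one more integral), an antiderivative of (4 - 2*θ) sin(pi*θ/2) is 4*θ*cos(pi*θ/2)/pi - 8*sin(pi*θ/2)/pi**2 - 8*cos(pi*θ/2)/pi; evaluating from 0 to 2: ∫_{0}^{2} (4 - 2*θ) sin(pi*θ/2) dθ = (0) - (-8/pi) = 8/pi.
Hence b_1 = 8/pi.

8/pi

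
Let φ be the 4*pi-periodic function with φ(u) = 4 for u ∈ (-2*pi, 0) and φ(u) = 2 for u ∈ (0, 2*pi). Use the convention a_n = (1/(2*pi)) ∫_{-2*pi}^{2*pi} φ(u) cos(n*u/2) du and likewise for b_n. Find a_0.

6

a_0 = (1/(2*pi)) ∫_{-2*pi}^{2*pi} φ(u) du = (1/(2*pi)) · (12*pi) = 6.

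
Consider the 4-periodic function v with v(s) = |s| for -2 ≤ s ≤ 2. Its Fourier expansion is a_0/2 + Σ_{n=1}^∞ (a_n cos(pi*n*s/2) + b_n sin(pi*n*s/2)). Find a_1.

-8/pi**2

a_1 = 1/2 ∫_{-2}^{2} v(s) cos(pi*s/2) ds.
v is even and cos(pi*s/2) is even, so the integrand is even and a_1 = ∫_0^{2} v(s) cos(pi*s/2) ds.
Integrating by parts (boundary term plus one more integral), an antiderivative of (s) cos(pi*s/2) is 2*s*sin(pi*s/2)/pi + 4*cos(pi*s/2)/pi**2; evaluating from 0 to 2: ∫_{0}^{2} (s) cos(pi*s/2) ds = (-4/pi**2) - (4/pi**2) = -8/pi**2.
Hence a_1 = -8/pi**2.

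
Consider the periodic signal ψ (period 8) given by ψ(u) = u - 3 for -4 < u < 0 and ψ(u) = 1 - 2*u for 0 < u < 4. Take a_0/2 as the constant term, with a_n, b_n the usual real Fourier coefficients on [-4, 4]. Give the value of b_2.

b_2 = 1/4 ∫_{-4}^{4} ψ(u) sin(pi*u/2) du.
Split the integral at the breakpoints.
Integrating by parts (boundary term plus one more integral), an antiderivative of (u - 3) sin(pi*u/2) is -2*u*cos(pi*u/2)/pi + 4*sin(pi*u/2)/pi**2 + 6*cos(pi*u/2)/pi; evaluating from -4 to 0: ∫_{-4}^{0} (u - 3) sin(pi*u/2) du = (6/pi) - (14/pi) = -8/pi.
Integrating by parts (boundary term plus one more integral), an antiderivative of (1 - 2*u) sin(pi*u/2) is 4*u*cos(pi*u/2)/pi - 8*sin(pi*u/2)/pi**2 - 2*cos(pi*u/2)/pi; evaluating from 0 to 4: ∫_{0}^{4} (1 - 2*u) sin(pi*u/2) du = (14/pi) - (-2/pi) = 16/pi.
Summing the pieces and multiplying by (1/4) gives b_2 = 2/pi.

2/pi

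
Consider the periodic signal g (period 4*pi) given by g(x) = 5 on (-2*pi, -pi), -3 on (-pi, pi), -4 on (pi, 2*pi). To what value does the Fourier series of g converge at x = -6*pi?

x = -6*pi differs from x = -2*pi by -1 full period(s), and the series is 4*pi-periodic.
At x = -2*pi the one-sided limits are g(-2*pi^-) = -4 and g(-2*pi^+) = 5.
By Dirichlet's theorem the series converges to their average, [(-4) + (5)]/2 = 1/2.

1/2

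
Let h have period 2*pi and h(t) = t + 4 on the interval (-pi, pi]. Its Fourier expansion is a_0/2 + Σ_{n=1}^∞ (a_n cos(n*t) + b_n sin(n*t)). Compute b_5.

b_5 = 1/pi ∫_{-pi}^{pi} h(t) sin(5*t) dt.
Integrating by parts (boundary term plus one more integral), an antiderivative of (t + 4) sin(5*t) is -t*cos(5*t)/5 + sin(5*t)/25 - 4*cos(5*t)/5; evaluating from -pi to pi: ∫_{-pi}^{pi} (t + 4) sin(5*t) dt = (pi/5 + 4/5) - (4/5 - pi/5) = 2*pi/5.
Hence b_5 = (1/pi)·(2*pi/5) = 2/5.

2/5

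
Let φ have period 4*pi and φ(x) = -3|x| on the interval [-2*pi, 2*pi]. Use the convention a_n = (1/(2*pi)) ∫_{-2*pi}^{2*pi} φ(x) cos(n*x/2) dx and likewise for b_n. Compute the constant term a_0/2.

a_0 = (1/(2*pi)) ∫_{-2*pi}^{2*pi} φ(x) dx = (1/(2*pi)) · (-12*pi**2) = -6*pi.
So the constant term a_0/2 = -3*pi.

-3*pi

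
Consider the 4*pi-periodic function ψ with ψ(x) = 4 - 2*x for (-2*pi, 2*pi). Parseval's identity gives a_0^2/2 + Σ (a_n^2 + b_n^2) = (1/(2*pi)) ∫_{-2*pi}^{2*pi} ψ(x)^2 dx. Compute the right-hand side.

(1/(2*pi)) ∫_{-2*pi}^{2*pi} ψ(x)^2 dx = (1/(2*pi)) · (64*pi*(3 + pi**2)/3) = 32 + 32*pi**2/3.

32 + 32*pi**2/3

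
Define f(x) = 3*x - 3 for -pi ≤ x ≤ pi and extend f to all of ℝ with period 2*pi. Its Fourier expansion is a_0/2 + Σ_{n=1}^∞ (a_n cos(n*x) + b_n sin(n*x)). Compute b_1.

b_1 = 1/pi ∫_{-pi}^{pi} f(x) sin(x) dx.
Integrating by parts (boundary term plus one more integral), an antiderivative of (3*x - 3) sin(x) is -3*x*cos(x) + 3*sin(x) + 3*cos(x); evaluating from -pi to pi: ∫_{-pi}^{pi} (3*x - 3) sin(x) dx = (-3 + 3*pi) - (-3*pi - 3) = 6*pi.
Hence b_1 = (1/pi)·(6*pi) = 6.

6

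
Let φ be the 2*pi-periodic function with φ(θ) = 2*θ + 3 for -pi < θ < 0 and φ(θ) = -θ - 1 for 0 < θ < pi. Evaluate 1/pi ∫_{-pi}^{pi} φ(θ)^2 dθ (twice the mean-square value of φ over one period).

1/pi ∫_{-pi}^{pi} φ(θ)^2 dθ = 1/pi · (5*pi*(-3*pi + 6 + pi**2)/3) = -5*pi + 10 + 5*pi**2/3.

-5*pi + 10 + 5*pi**2/3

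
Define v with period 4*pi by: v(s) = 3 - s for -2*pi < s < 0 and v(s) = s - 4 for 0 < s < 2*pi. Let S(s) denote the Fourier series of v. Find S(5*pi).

s = 5*pi differs from s = pi by 1 full period(s), and the series is 4*pi-periodic.
v is continuous at s = pi with value -4 + pi, so the series converges to -4 + pi there.

-4 + pi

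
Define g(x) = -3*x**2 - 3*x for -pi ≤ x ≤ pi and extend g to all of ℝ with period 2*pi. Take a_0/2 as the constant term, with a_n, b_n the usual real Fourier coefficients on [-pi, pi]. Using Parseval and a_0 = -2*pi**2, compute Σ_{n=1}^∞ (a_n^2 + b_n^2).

pi**2*(6 + 8*pi**2/5)

Parseval: a_0^2/2 + Σ_{n≥1} (a_n^2+b_n^2) = 1/pi ∫_{-pi}^{pi} g(x)^2 dx = pi**2*(6 + 18*pi**2/5).
Subtract a_0^2/2 = 2*pi**4: Σ (a_n^2+b_n^2) = pi**2*(6 + 8*pi**2/5).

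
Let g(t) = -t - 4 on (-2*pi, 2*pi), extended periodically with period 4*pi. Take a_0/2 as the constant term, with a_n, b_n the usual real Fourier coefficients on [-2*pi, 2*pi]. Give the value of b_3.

b_3 = (1/(2*pi)) ∫_{-2*pi}^{2*pi} g(t) sin(3*t/2) dt.
Integrating by parts (boundary term plus one more integral), an antiderivative of (-t - 4) sin(3*t/2) is 2*t*cos(3*t/2)/3 - 4*sin(3*t/2)/9 + 8*cos(3*t/2)/3; evaluating from -2*pi to 2*pi: ∫_{-2*pi}^{2*pi} (-t - 4) sin(3*t/2) dt = (-4*pi/3 - 8/3) - (-8/3 + 4*pi/3) = -8*pi/3.
Hence b_3 = (1/(2*pi))·(-8*pi/3) = -4/3.

-4/3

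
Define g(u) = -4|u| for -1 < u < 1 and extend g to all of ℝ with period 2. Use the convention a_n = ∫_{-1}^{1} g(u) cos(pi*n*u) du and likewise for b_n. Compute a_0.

-4

a_0 = ∫_{-1}^{1} g(u) du = -4.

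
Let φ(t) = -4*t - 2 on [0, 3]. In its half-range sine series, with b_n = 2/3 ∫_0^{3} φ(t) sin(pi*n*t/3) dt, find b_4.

6/pi

b_4 = 2/3 ∫_0^{3} (-4*t - 2) sin(4*pi*t/3) dt.
Integrating by parts (boundary term plus one more integral), an antiderivative of (-4*t - 2) sin(4*pi*t/3) is 3*t*cos(4*pi*t/3)/pi - 9*sin(4*pi*t/3)/(4*pi**2) + 3*cos(4*pi*t/3)/(2*pi); evaluating from 0 to 3: ∫_{0}^{3} (-4*t - 2) sin(4*pi*t/3) dt = (21/(2*pi)) - (3/(2*pi)) = 9/pi.
Hence b_4 = (2/3)·(9/pi) = 6/pi.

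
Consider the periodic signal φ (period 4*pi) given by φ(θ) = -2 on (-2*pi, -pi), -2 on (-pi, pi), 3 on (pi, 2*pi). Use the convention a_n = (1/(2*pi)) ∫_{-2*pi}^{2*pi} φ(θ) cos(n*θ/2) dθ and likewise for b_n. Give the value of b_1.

b_1 = (1/(2*pi)) ∫_{-2*pi}^{2*pi} φ(θ) sin(θ/2) dθ.
Split the integral at the breakpoints.
Directly, an antiderivative of (-2) sin(θ/2) is 4*cos(θ/2); evaluating from -2*pi to -pi: ∫_{-2*pi}^{-pi} (-2) sin(θ/2) dθ = (0) - (-4) = 4.
Directly, an antiderivative of (-2) sin(θ/2) is 4*cos(θ/2); evaluating from -pi to pi: ∫_{-pi}^{pi} (-2) sin(θ/2) dθ = (0) - (0) = 0.
Directly, an antiderivative of (3) sin(θ/2) is -6*cos(θ/2); evaluating from pi to 2*pi: ∫_{pi}^{2*pi} (3) sin(θ/2) dθ = (6) - (0) = 6.
Summing the pieces and multiplying by (1/(2*pi)) gives b_1 = 5/pi.

5/pi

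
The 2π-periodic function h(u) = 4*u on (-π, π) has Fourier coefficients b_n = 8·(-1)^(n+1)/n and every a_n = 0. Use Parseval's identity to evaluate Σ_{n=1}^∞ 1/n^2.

pi**2/6

Parseval: Σ b_n^2 = (1/π) ∫_{-π}^{π} h(u)^2 du = 32*pi**2/3.
Σ b_n^2 = Σ 64/n^2, so Σ 1/n^2 = (32*pi**2/3)/64 = pi**2/6.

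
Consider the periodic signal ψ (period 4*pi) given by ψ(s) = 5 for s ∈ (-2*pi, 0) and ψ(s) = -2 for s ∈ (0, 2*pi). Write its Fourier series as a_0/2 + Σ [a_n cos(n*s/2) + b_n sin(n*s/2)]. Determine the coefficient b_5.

-14/(5*pi)

b_5 = (1/(2*pi)) ∫_{-2*pi}^{2*pi} ψ(s) sin(5*s/2) ds.
Split the integral at the breakpoints.
Directly, an antiderivative of (5) sin(5*s/2) is -2*cos(5*s/2); evaluating from -2*pi to 0: ∫_{-2*pi}^{0} (5) sin(5*s/2) ds = (-2) - (2) = -4.
Directly, an antiderivative of (-2) sin(5*s/2) is 4*cos(5*s/2)/5; evaluating from 0 to 2*pi: ∫_{0}^{2*pi} (-2) sin(5*s/2) ds = (-4/5) - (4/5) = -8/5.
Summing the pieces and multiplying by (1/(2*pi)) gives b_5 = -14/(5*pi).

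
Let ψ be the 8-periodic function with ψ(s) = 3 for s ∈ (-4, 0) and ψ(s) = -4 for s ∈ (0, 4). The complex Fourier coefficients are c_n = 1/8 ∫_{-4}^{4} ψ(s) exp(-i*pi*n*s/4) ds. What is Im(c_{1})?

Since ψ is real-valued, Im(c_{1}) = -1/8 ∫_{-4}^{4} ψ(s) sin(pi*s/4) ds = -b_{1}/2.
Split the integral at the breakpoints.
Directly, an antiderivative of (3) sin(pi*s/4) is -12*cos(pi*s/4)/pi; evaluating from -4 to 0: ∫_{-4}^{0} (3) sin(pi*s/4) ds = (-12/pi) - (12/pi) = -24/pi.
Directly, an antiderivative of (-4) sin(pi*s/4) is 16*cos(pi*s/4)/pi; evaluating from 0 to 4: ∫_{0}^{4} (-4) sin(pi*s/4) ds = (-16/pi) - (16/pi) = -32/pi.
So ∫_{-4}^{4} ψ(s) sin(pi*s/4) ds = -56/pi.
Hence Im(c_{1}) = (-1/8)·(-56/pi) = 7/pi.

7/pi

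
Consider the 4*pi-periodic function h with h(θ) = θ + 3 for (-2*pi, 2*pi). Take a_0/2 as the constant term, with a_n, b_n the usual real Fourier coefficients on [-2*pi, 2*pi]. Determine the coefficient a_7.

a_7 = (1/(2*pi)) ∫_{-2*pi}^{2*pi} h(θ) cos(7*θ/2) dθ.
Integrating by parts (boundary term plus one more integral), an antiderivative of (θ + 3) cos(7*θ/2) is 2*θ*sin(7*θ/2)/7 + 6*sin(7*θ/2)/7 + 4*cos(7*θ/2)/49; evaluating from -2*pi to 2*pi: ∫_{-2*pi}^{2*pi} (θ + 3) cos(7*θ/2) dθ = (-4/49) - (-4/49) = 0.
Hence a_7 = (1/(2*pi))·(0) = 0.

0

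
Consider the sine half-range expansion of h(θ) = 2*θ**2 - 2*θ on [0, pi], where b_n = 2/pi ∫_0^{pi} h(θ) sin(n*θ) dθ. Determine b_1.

b_1 = 2/pi ∫_0^{pi} (2*θ**2 - 2*θ) sin(θ) dθ.
Integrating by parts twice (tabular method), an antiderivative of (2*θ**2 - 2*θ) sin(θ) is -2*θ**2*cos(θ) + 4*θ*sin(θ) + 2*θ*cos(θ) - 2*sin(θ) + 4*cos(θ); evaluating from 0 to pi: ∫_{0}^{pi} (2*θ**2 - 2*θ) sin(θ) dθ = (-2*pi - 4 + 2*pi**2) - (4) = -8 - 2*pi + 2*pi**2.
Hence b_1 = (2/pi)·(-8 - 2*pi + 2*pi**2) = -16/pi - 4 + 4*pi.

-16/pi - 4 + 4*pi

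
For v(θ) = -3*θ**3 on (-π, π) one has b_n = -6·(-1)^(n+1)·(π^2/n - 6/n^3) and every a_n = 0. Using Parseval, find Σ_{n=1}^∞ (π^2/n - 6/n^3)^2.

pi**6/14

Parseval: Σ b_n^2 = (1/π) ∫_{-π}^{π} v(θ)^2 dθ = 18*pi**6/7.
b_n^2 = 36·(π^2/n - 6/n^3)^2, so the sum equals (18*pi**6/7)/36 = pi**6/14.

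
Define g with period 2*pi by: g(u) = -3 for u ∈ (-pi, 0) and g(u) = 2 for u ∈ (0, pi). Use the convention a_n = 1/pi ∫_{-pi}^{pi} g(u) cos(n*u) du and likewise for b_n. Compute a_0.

-1

a_0 = 1/pi ∫_{-pi}^{pi} g(u) du = 1/pi · (-pi) = -1.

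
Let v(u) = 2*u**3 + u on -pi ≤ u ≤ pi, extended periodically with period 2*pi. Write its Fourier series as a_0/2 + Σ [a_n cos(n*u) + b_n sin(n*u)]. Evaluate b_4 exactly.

-pi**2 - 1/8

b_4 = 1/pi ∫_{-pi}^{pi} v(u) sin(4*u) du.
v is odd and sin(4*u) is odd, so the integrand is even and b_4 = 2/pi ∫_0^{pi} v(u) sin(4*u) du.
Integrating by parts three times (tabular method), an antiderivative of (2*u**3 + u) sin(4*u) is -u**3*cos(4*u)/2 + 3*u**2*sin(4*u)/8 - u*cos(4*u)/16 + sin(4*u)/64; evaluating from 0 to pi: ∫_{0}^{pi} (2*u**3 + u) sin(4*u) du = (-pi**3/2 - pi/16) - (0) = -pi**3/2 - pi/16.
Hence b_4 = (2/pi)·(-pi**3/2 - pi/16) = -pi**2 - 1/8.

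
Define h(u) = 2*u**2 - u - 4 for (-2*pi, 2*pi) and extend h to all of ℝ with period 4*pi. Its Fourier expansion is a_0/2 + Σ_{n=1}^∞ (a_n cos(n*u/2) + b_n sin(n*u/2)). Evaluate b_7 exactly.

b_7 = (1/(2*pi)) ∫_{-2*pi}^{2*pi} h(u) sin(7*u/2) du.
Integrating by parts twice (tabular method), an antiderivative of (2*u**2 - u - 4) sin(7*u/2) is -4*u**2*cos(7*u/2)/7 + 16*u*sin(7*u/2)/49 + 2*u*cos(7*u/2)/7 - 4*sin(7*u/2)/49 + 424*cos(7*u/2)/343; evaluating from -2*pi to 2*pi: ∫_{-2*pi}^{2*pi} (2*u**2 - u - 4) sin(7*u/2) du = (-4*pi/7 - 424/343 + 16*pi**2/7) - (-424/343 + 4*pi/7 + 16*pi**2/7) = -8*pi/7.
Hence b_7 = (1/(2*pi))·(-8*pi/7) = -4/7.

-4/7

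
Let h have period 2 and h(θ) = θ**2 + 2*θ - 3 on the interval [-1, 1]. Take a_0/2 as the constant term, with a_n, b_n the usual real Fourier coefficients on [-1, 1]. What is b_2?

b_2 = ∫_{-1}^{1} h(θ) sin(2*pi*θ) dθ.
Integrating by parts twice (tabular method), an antiderivative of (θ**2 + 2*θ - 3) sin(2*pi*θ) is -θ**2*cos(2*pi*θ)/(2*pi) + θ*sin(2*pi*θ)/(2*pi**2) - θ*cos(2*pi*θ)/pi + sin(2*pi*θ)/(2*pi**2) + cos(2*pi*θ)/(4*pi**3) + 3*cos(2*pi*θ)/(2*pi); evaluating from -1 to 1: ∫_{-1}^{1} (θ**2 + 2*θ - 3) sin(2*pi*θ) dθ = (1/(4*pi**3)) - (1/(4*pi**3) + 2/pi) = -2/pi.
Hence b_2 = -2/pi.

-2/pi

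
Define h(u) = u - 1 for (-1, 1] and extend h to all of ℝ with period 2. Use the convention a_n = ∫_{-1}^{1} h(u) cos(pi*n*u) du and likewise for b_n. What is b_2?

b_2 = ∫_{-1}^{1} h(u) sin(2*pi*u) du.
Integrating by parts (boundary term plus one more integral), an antiderivative of (u - 1) sin(2*pi*u) is -u*cos(2*pi*u)/(2*pi) + sin(2*pi*u)/(4*pi**2) + cos(2*pi*u)/(2*pi); evaluating from -1 to 1: ∫_{-1}^{1} (u - 1) sin(2*pi*u) du = (0) - (1/pi) = -1/pi.
Hence b_2 = -1/pi.

-1/pi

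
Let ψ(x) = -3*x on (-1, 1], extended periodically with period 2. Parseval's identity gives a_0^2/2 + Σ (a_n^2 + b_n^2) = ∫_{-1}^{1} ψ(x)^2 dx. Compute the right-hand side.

6

∫_{-1}^{1} ψ(x)^2 dx = 6.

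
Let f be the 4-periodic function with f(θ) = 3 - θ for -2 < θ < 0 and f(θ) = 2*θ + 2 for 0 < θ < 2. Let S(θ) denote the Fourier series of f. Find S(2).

11/2

At θ = 2 the one-sided limits are f(2^-) = 6 and f(2^+) = 5.
By Dirichlet's theorem the series converges to their average, [(6) + (5)]/2 = 11/2.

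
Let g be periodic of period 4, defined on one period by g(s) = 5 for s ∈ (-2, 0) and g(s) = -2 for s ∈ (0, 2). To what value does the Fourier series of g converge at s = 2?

3/2

s = 2 differs from s = -2 by 1 full period(s), and the series is 4-periodic.
At s = -2 the one-sided limits are g(-2^-) = -2 and g(-2^+) = 5.
By Dirichlet's theorem the series converges to their average, [(-2) + (5)]/2 = 3/2.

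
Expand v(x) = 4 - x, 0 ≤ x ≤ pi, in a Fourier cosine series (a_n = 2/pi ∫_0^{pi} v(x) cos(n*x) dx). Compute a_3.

a_3 = 2/pi ∫_0^{pi} (4 - x) cos(3*x) dx.
Integrating by parts (boundary term plus one more integral), an antiderivative of (4 - x) cos(3*x) is -x*sin(3*x)/3 + 4*sin(3*x)/3 - cos(3*x)/9; evaluating from 0 to pi: ∫_{0}^{pi} (4 - x) cos(3*x) dx = (1/9) - (-1/9) = 2/9.
Hence a_3 = (2/pi)·(2/9) = 4/(9*pi).

4/(9*pi)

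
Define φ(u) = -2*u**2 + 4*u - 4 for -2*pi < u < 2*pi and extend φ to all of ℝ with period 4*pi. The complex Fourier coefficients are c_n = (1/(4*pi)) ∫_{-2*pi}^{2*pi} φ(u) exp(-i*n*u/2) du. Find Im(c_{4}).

2

Since φ is real-valued, Im(c_{4}) = -(1/(4*pi)) ∫_{-2*pi}^{2*pi} φ(u) sin(2*u) du = -b_{4}/2.
Integrating by parts twice (tabular method), an antiderivative of (-2*u**2 + 4*u - 4) sin(2*u) is u**2*cos(2*u) - u*sin(2*u) - 2*u*cos(2*u) + sin(2*u) + 3*cos(2*u)/2; evaluating from -2*pi to 2*pi: ∫_{-2*pi}^{2*pi} (-2*u**2 + 4*u - 4) sin(2*u) du = (-4*pi + 3/2 + 4*pi**2) - (3/2 + 4*pi + 4*pi**2) = -8*pi.
Hence Im(c_{4}) = (-1/(4*pi))·(-8*pi) = 2.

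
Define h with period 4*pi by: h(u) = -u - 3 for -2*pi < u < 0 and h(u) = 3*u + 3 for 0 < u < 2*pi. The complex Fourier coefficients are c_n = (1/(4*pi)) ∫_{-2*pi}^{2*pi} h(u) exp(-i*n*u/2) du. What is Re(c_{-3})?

-8/(9*pi)

Since h is real-valued, Re(c_{-3}) = (1/(4*pi)) ∫_{-2*pi}^{2*pi} h(u) cos(-3*u/2) du = a_{3}/2.
Split the integral at the breakpoints.
Integrating by parts (boundary term plus one more integral), an antiderivative of (-u - 3) cos(-3*u/2) is -2*u*sin(3*u/2)/3 - 2*sin(3*u/2) - 4*cos(3*u/2)/9; evaluating from -2*pi to 0: ∫_{-2*pi}^{0} (-u - 3) cos(-3*u/2) du = (-4/9) - (4/9) = -8/9.
Integrating by parts (boundary term plus one more integral), an antiderivative of (3*u + 3) cos(-3*u/2) is 2*u*sin(3*u/2) + 2*sin(3*u/2) + 4*cos(3*u/2)/3; evaluating from 0 to 2*pi: ∫_{0}^{2*pi} (3*u + 3) cos(-3*u/2) du = (-4/3) - (4/3) = -8/3.
So ∫_{-2*pi}^{2*pi} h(u) cos(-3*u/2) du = -32/9.
Hence Re(c_{-3}) = (1/(4*pi))·(-32/9) = -8/(9*pi).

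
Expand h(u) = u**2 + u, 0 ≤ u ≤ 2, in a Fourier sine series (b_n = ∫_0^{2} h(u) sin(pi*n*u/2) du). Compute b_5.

b_5 = ∫_0^{2} (u**2 + u) sin(5*pi*u/2) du.
Integrating by parts twice (tabular method), an antiderivative of (u**2 + u) sin(5*pi*u/2) is -2*u**2*cos(5*pi*u/2)/(5*pi) + 8*u*sin(5*pi*u/2)/(25*pi**2) - 2*u*cos(5*pi*u/2)/(5*pi) + 4*sin(5*pi*u/2)/(25*pi**2) + 16*cos(5*pi*u/2)/(125*pi**3); evaluating from 0 to 2: ∫_{0}^{2} (u**2 + u) sin(5*pi*u/2) du = (4*(-4 + 75*pi**2)/(125*pi**3)) - (16/(125*pi**3)) = 4*(-8 + 75*pi**2)/(125*pi**3).
Hence b_5 = 4*(-8 + 75*pi**2)/(125*pi**3).

4*(-8 + 75*pi**2)/(125*pi**3)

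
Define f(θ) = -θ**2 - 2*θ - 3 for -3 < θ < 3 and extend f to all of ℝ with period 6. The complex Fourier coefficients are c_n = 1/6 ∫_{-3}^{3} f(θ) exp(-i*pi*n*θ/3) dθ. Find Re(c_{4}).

-9/(8*pi**2)

Since f is real-valued, Re(c_{4}) = 1/6 ∫_{-3}^{3} f(θ) cos(4*pi*θ/3) dθ = a_{4}/2.
Integrating by parts twice (tabular method), an antiderivative of (-θ**2 - 2*θ - 3) cos(4*pi*θ/3) is -3*θ**2*sin(4*pi*θ/3)/(4*pi) - 3*θ*sin(4*pi*θ/3)/(2*pi) - 9*θ*cos(4*pi*θ/3)/(8*pi**2) - 9*sin(4*pi*θ/3)/(4*pi) + 27*sin(4*pi*θ/3)/(32*pi**3) - 9*cos(4*pi*θ/3)/(8*pi**2); evaluating from -3 to 3: ∫_{-3}^{3} (-θ**2 - 2*θ - 3) cos(4*pi*θ/3) dθ = (-9/(2*pi**2)) - (9/(4*pi**2)) = -27/(4*pi**2).
Hence Re(c_{4}) = (1/6)·(-27/(4*pi**2)) = -9/(8*pi**2).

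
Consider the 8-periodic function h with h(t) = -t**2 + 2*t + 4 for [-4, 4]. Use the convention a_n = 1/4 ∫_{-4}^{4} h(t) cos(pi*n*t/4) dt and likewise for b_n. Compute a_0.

a_0 = 1/4 ∫_{-4}^{4} h(t) dt = 1/4 · (-32/3) = -8/3.

-8/3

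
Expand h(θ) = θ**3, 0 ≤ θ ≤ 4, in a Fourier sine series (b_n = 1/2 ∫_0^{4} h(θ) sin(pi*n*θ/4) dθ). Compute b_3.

128*(-2 + 3*pi**2)/(9*pi**3)

b_3 = 1/2 ∫_0^{4} (θ**3) sin(3*pi*θ/4) dθ.
Integrating by parts three times (tabular method), an antiderivative of (θ**3) sin(3*pi*θ/4) is -4*θ**3*cos(3*pi*θ/4)/(3*pi) + 16*θ**2*sin(3*pi*θ/4)/(3*pi**2) + 128*θ*cos(3*pi*θ/4)/(9*pi**3) - 512*sin(3*pi*θ/4)/(27*pi**4); evaluating from 0 to 4: ∫_{0}^{4} (θ**3) sin(3*pi*θ/4) dθ = (256*(-2 + 3*pi**2)/(9*pi**3)) - (0) = 256*(-2 + 3*pi**2)/(9*pi**3).
Hence b_3 = (1/2)·(256*(-2 + 3*pi**2)/(9*pi**3)) = 128*(-2 + 3*pi**2)/(9*pi**3).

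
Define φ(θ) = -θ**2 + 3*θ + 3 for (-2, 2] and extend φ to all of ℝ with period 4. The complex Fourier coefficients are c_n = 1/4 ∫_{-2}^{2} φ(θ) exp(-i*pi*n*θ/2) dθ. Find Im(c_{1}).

Since φ is real-valued, Im(c_{1}) = -1/4 ∫_{-2}^{2} φ(θ) sin(pi*θ/2) dθ = -b_{1}/2.
Integrating by parts twice (tabular method), an antiderivative of (-θ**2 + 3*θ + 3) sin(pi*θ/2) is 2*θ**2*cos(pi*θ/2)/pi - 8*θ*sin(pi*θ/2)/pi**2 - 6*θ*cos(pi*θ/2)/pi + 12*sin(pi*θ/2)/pi**2 - 6*cos(pi*θ/2)/pi - 16*cos(pi*θ/2)/pi**3; evaluating from -2 to 2: ∫_{-2}^{2} (-θ**2 + 3*θ + 3) sin(pi*θ/2) dθ = (16/pi**3 + 10/pi) - (-14/pi + 16/pi**3) = 24/pi.
Hence Im(c_{1}) = (-1/4)·(24/pi) = -6/pi.

-6/pi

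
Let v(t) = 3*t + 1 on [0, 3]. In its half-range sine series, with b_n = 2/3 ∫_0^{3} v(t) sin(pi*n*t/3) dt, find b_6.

b_6 = 2/3 ∫_0^{3} (3*t + 1) sin(2*pi*t) dt.
Integrating by parts (boundary term plus one more integral), an antiderivative of (3*t + 1) sin(2*pi*t) is -3*t*cos(2*pi*t)/(2*pi) + 3*sin(2*pi*t)/(4*pi**2) - cos(2*pi*t)/(2*pi); evaluating from 0 to 3: ∫_{0}^{3} (3*t + 1) sin(2*pi*t) dt = (-5/pi) - (-1/(2*pi)) = -9/(2*pi).
Hence b_6 = (2/3)·(-9/(2*pi)) = -3/pi.

-3/pi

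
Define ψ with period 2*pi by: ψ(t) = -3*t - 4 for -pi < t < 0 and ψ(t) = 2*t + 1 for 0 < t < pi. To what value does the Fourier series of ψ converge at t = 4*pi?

-3/2

t = 4*pi differs from t = 0 by 2 full period(s), and the series is 2*pi-periodic.
At t = 0 the one-sided limits are ψ(0^-) = -4 and ψ(0^+) = 1.
By Dirichlet's theorem the series converges to their average, [(-4) + (1)]/2 = -3/2.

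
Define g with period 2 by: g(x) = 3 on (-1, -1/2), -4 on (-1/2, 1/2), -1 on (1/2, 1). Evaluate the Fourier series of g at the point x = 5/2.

-5/2

x = 5/2 differs from x = 1/2 by 1 full period(s), and the series is 2-periodic.
At x = 1/2 the one-sided limits are g(1/2^-) = -4 and g(1/2^+) = -1.
By Dirichlet's theorem the series converges to their average, [(-4) + (-1)]/2 = -5/2.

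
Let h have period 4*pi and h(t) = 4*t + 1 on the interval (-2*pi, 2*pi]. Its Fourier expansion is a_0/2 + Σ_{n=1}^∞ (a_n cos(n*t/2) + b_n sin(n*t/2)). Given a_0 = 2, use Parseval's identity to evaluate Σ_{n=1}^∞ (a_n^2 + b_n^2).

Parseval: a_0^2/2 + Σ_{n≥1} (a_n^2+b_n^2) = (1/(2*pi)) ∫_{-2*pi}^{2*pi} h(t)^2 dt = 2 + 128*pi**2/3.
Subtract a_0^2/2 = 2: Σ (a_n^2+b_n^2) = 128*pi**2/3.

128*pi**2/3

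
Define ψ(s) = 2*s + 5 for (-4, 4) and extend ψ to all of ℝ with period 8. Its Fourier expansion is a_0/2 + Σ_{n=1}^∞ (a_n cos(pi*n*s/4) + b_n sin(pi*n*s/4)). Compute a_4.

0

a_4 = 1/4 ∫_{-4}^{4} ψ(s) cos(pi*s) ds.
Integrating by parts (boundary term plus one more integral), an antiderivative of (2*s + 5) cos(pi*s) is 2*s*sin(pi*s)/pi + 5*sin(pi*s)/pi + 2*cos(pi*s)/pi**2; evaluating from -4 to 4: ∫_{-4}^{4} (2*s + 5) cos(pi*s) ds = (2/pi**2) - (2/pi**2) = 0.
Hence a_4 = (1/4)·(0) = 0.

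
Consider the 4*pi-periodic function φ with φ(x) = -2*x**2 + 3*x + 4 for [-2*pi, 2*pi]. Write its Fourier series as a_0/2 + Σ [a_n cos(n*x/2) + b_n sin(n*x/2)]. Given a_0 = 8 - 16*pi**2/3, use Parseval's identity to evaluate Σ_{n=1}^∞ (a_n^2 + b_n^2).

Parseval: a_0^2/2 + Σ_{n≥1} (a_n^2+b_n^2) = (1/(2*pi)) ∫_{-2*pi}^{2*pi} φ(x)^2 dx = -56*pi**2/3 + 32 + 128*pi**4/5.
Subtract a_0^2/2 = 32*(3 - 2*pi**2)**2/9: Σ (a_n^2+b_n^2) = pi**2*(24 + 512*pi**2/45).

pi**2*(24 + 512*pi**2/45)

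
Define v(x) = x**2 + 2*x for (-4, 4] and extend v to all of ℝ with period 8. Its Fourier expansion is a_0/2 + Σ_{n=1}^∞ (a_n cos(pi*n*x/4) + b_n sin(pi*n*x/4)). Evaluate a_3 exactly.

-64/(9*pi**2)

a_3 = 1/4 ∫_{-4}^{4} v(x) cos(3*pi*x/4) dx.
Integrating by parts twice (tabular method), an antiderivative of (x**2 + 2*x) cos(3*pi*x/4) is 4*x**2*sin(3*pi*x/4)/(3*pi) + 8*x*sin(3*pi*x/4)/(3*pi) + 32*x*cos(3*pi*x/4)/(9*pi**2) - 128*sin(3*pi*x/4)/(27*pi**3) + 32*cos(3*pi*x/4)/(9*pi**2); evaluating from -4 to 4: ∫_{-4}^{4} (x**2 + 2*x) cos(3*pi*x/4) dx = (-160/(9*pi**2)) - (32/(3*pi**2)) = -256/(9*pi**2).
Hence a_3 = (1/4)·(-256/(9*pi**2)) = -64/(9*pi**2).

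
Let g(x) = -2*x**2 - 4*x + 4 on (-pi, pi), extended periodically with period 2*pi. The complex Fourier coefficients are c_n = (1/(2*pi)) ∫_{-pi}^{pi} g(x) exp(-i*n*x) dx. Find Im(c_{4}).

Since g is real-valued, Im(c_{4}) = -(1/(2*pi)) ∫_{-pi}^{pi} g(x) sin(4*x) dx = -b_{4}/2.
Integrating by parts twice (tabular method), an antiderivative of (-2*x**2 - 4*x + 4) sin(4*x) is x**2*cos(4*x)/2 - x*sin(4*x)/4 + x*cos(4*x) - sin(4*x)/4 - 17*cos(4*x)/16; evaluating from -pi to pi: ∫_{-pi}^{pi} (-2*x**2 - 4*x + 4) sin(4*x) dx = (-17/16 + pi + pi**2/2) - (-pi - 17/16 + pi**2/2) = 2*pi.
Hence Im(c_{4}) = (-1/(2*pi))·(2*pi) = -1.

-1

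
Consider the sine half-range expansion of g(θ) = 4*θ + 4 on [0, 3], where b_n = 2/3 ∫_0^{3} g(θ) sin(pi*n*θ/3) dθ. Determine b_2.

b_2 = 2/3 ∫_0^{3} (4*θ + 4) sin(2*pi*θ/3) dθ.
Integrating by parts (boundary term plus one more integral), an antiderivative of (4*θ + 4) sin(2*pi*θ/3) is -6*θ*cos(2*pi*θ/3)/pi + 9*sin(2*pi*θ/3)/pi**2 - 6*cos(2*pi*θ/3)/pi; evaluating from 0 to 3: ∫_{0}^{3} (4*θ + 4) sin(2*pi*θ/3) dθ = (-24/pi) - (-6/pi) = -18/pi.
Hence b_2 = (2/3)·(-18/pi) = -12/pi.

-12/pi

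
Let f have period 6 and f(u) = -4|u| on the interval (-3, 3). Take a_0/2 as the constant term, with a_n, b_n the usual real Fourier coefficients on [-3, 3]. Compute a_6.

a_6 = 1/3 ∫_{-3}^{3} f(u) cos(2*pi*u) du.
f is even and cos(2*pi*u) is even, so the integrand is even and a_6 = 2/3 ∫_0^{3} f(u) cos(2*pi*u) du.
Integrating by parts (boundary term plus one more integral), an antiderivative of (-4*u) cos(2*pi*u) is -2*u*sin(2*pi*u)/pi - cos(2*pi*u)/pi**2; evaluating from 0 to 3: ∫_{0}^{3} (-4*u) cos(2*pi*u) du = (-1/pi**2) - (-1/pi**2) = 0.
Hence a_6 = (2/3)·(0) = 0.

0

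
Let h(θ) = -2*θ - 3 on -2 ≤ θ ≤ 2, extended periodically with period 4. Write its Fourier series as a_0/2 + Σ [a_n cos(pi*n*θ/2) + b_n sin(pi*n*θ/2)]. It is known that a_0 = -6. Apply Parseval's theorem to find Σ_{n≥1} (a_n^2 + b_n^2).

Parseval: a_0^2/2 + Σ_{n≥1} (a_n^2+b_n^2) = 1/2 ∫_{-2}^{2} h(θ)^2 dθ = 86/3.
Subtract a_0^2/2 = 18: Σ (a_n^2+b_n^2) = 32/3.

32/3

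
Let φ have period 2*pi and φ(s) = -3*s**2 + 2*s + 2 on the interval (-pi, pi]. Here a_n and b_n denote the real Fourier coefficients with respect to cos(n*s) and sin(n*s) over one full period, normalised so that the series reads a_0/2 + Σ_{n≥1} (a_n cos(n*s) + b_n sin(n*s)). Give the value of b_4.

b_4 = 1/pi ∫_{-pi}^{pi} φ(s) sin(4*s) ds.
Integrating by parts twice (tabular method), an antiderivative of (-3*s**2 + 2*s + 2) sin(4*s) is 3*s**2*cos(4*s)/4 - 3*s*sin(4*s)/8 - s*cos(4*s)/2 + sin(4*s)/8 - 19*cos(4*s)/32; evaluating from -pi to pi: ∫_{-pi}^{pi} (-3*s**2 + 2*s + 2) sin(4*s) ds = (-pi/2 - 19/32 + 3*pi**2/4) - (-19/32 + pi/2 + 3*pi**2/4) = -pi.
Hence b_4 = (1/pi)·(-pi) = -1.

-1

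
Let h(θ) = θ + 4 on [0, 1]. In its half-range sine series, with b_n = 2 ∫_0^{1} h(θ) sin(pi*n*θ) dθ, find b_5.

b_5 = 2 ∫_0^{1} (θ + 4) sin(5*pi*θ) dθ.
Integrating by parts (boundary term plus one more integral), an antiderivative of (θ + 4) sin(5*pi*θ) is -θ*cos(5*pi*θ)/(5*pi) + sin(5*pi*θ)/(25*pi**2) - 4*cos(5*pi*θ)/(5*pi); evaluating from 0 to 1: ∫_{0}^{1} (θ + 4) sin(5*pi*θ) dθ = (1/pi) - (-4/(5*pi)) = 9/(5*pi).
Hence b_5 = 2·(9/(5*pi)) = 18/(5*pi).

18/(5*pi)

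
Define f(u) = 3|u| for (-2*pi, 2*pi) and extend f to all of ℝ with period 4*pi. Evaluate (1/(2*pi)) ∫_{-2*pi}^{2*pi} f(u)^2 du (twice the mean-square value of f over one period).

(1/(2*pi)) ∫_{-2*pi}^{2*pi} f(u)^2 du = (1/(2*pi)) · (48*pi**3) = 24*pi**2.

24*pi**2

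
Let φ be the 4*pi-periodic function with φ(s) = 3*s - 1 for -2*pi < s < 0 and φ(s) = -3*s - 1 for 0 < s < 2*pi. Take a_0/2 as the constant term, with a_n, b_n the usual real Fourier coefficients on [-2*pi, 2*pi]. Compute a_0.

-6*pi - 2

a_0 = (1/(2*pi)) ∫_{-2*pi}^{2*pi} φ(s) ds = (1/(2*pi)) · (-4*pi*(1 + 3*pi)) = -6*pi - 2.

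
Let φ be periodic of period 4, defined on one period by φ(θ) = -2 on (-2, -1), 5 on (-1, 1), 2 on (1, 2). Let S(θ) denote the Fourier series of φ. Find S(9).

7/2

θ = 9 differs from θ = 1 by 2 full period(s), and the series is 4-periodic.
At θ = 1 the one-sided limits are φ(1^-) = 5 and φ(1^+) = 2.
By Dirichlet's theorem the series converges to their average, [(5) + (2)]/2 = 7/2.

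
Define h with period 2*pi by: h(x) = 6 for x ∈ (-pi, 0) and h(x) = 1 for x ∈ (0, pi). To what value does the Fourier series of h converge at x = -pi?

7/2

At x = -pi the one-sided limits are h(-pi^-) = 1 and h(-pi^+) = 6.
By Dirichlet's theorem the series converges to their average, [(1) + (6)]/2 = 7/2.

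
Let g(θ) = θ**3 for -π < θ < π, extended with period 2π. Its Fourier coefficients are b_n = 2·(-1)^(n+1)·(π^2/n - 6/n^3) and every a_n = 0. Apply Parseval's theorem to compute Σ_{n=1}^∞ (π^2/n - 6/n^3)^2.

pi**6/14

Parseval: Σ b_n^2 = (1/π) ∫_{-π}^{π} g(θ)^2 dθ = 2*pi**6/7.
b_n^2 = 4·(π^2/n - 6/n^3)^2, so the sum equals (2*pi**6/7)/4 = pi**6/14.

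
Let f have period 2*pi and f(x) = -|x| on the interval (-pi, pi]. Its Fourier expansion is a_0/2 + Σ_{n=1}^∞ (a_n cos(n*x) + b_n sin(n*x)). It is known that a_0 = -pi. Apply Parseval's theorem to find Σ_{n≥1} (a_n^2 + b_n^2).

Parseval: a_0^2/2 + Σ_{n≥1} (a_n^2+b_n^2) = 1/pi ∫_{-pi}^{pi} f(x)^2 dx = 2*pi**2/3.
Subtract a_0^2/2 = pi**2/2: Σ (a_n^2+b_n^2) = pi**2/6.

pi**2/6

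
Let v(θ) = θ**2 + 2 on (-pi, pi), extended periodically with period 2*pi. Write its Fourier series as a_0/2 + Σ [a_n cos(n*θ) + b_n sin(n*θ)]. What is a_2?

1

a_2 = 1/pi ∫_{-pi}^{pi} v(θ) cos(2*θ) dθ.
v is even and cos(2*θ) is even, so the integrand is even and a_2 = 2/pi ∫_0^{pi} v(θ) cos(2*θ) dθ.
Integrating by parts twice (tabular method), an antiderivative of (θ**2 + 2) cos(2*θ) is θ**2*sin(2*θ)/2 + θ*cos(2*θ)/2 + 3*sin(2*θ)/4; evaluating from 0 to pi: ∫_{0}^{pi} (θ**2 + 2) cos(2*θ) dθ = (pi/2) - (0) = pi/2.
Hence a_2 = (2/pi)·(pi/2) = 1.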